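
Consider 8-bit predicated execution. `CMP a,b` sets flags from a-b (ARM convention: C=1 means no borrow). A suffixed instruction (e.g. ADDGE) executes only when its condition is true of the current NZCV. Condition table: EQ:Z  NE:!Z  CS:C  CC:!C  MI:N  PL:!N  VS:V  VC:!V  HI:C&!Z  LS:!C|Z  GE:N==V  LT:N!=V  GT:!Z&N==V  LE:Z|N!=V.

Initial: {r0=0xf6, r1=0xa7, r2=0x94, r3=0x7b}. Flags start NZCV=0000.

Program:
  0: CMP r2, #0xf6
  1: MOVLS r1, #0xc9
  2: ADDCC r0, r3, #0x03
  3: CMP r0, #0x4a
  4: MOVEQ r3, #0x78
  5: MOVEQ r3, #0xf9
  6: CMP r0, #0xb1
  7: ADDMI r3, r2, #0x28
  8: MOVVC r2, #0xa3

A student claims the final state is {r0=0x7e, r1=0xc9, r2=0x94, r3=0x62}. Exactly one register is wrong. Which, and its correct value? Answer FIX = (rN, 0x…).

FIX = (r3, 0xbc)

[0] flags=1000 → (cmp)
[1] flags=1000 LS?T → r1=0xc9
[2] flags=1000 CC?T → r0=0x7e
[3] flags=0010 → (cmp)
[4] flags=0010 EQ?F → skip
[5] flags=0010 EQ?F → skip
[6] flags=1001 → (cmp)
[7] flags=1001 MI?T → r3=0xbc
[8] flags=1001 VC?F → skip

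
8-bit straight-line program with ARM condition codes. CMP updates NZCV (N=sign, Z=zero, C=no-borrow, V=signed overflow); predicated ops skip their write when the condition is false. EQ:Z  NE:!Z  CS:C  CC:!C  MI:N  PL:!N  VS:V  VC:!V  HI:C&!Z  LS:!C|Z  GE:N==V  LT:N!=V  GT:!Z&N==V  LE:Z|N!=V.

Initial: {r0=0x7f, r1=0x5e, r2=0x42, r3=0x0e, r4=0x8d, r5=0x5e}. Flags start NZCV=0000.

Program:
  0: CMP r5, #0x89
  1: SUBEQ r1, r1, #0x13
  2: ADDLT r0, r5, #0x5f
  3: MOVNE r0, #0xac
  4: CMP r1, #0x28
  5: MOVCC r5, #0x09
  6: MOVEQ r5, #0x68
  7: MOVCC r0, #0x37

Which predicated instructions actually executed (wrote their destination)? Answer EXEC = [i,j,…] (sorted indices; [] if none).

EXEC = [3]

0: ✓ CMP  NZCV=1001
1: · SUBEQ
2: · ADDLT
3: ✓ MOVNE  r0←0xac
4: ✓ CMP  NZCV=0010
5: · MOVCC
6: · MOVEQ
7: · MOVCC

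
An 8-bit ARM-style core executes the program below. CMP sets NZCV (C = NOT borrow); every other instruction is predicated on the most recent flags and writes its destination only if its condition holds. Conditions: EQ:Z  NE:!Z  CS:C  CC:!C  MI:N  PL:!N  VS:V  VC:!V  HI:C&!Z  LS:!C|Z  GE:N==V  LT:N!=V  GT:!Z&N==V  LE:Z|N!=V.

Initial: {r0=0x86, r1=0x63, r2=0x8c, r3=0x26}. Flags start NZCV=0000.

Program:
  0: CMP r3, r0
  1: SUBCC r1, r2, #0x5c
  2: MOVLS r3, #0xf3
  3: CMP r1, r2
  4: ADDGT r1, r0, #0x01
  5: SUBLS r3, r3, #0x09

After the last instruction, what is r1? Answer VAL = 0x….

0: ✓ CMP  NZCV=1001
1: ✓ SUBCC  r1←0x30
2: ✓ MOVLS  r3←0xf3
3: ✓ CMP  NZCV=1001
4: ✓ ADDGT  r1←0x87
5: ✓ SUBLS  r3←0xea

VAL = 0x87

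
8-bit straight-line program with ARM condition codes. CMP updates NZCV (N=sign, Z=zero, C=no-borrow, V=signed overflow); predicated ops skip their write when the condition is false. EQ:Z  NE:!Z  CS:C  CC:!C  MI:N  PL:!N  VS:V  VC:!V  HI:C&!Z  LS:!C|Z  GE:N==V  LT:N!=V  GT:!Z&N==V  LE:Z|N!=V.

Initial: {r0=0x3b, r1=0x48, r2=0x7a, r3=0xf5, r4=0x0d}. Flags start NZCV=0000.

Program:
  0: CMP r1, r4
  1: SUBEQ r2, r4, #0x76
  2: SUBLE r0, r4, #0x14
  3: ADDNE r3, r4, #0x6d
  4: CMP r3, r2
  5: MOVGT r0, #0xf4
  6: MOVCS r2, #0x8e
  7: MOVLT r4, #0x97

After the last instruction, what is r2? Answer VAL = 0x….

0: ✓ CMP  NZCV=0010
1: · SUBEQ
2: · SUBLE
3: ✓ ADDNE  r3←0x7a
4: ✓ CMP  NZCV=0110
5: · MOVGT
6: ✓ MOVCS  r2←0x8e
7: · MOVLT

VAL = 0x8e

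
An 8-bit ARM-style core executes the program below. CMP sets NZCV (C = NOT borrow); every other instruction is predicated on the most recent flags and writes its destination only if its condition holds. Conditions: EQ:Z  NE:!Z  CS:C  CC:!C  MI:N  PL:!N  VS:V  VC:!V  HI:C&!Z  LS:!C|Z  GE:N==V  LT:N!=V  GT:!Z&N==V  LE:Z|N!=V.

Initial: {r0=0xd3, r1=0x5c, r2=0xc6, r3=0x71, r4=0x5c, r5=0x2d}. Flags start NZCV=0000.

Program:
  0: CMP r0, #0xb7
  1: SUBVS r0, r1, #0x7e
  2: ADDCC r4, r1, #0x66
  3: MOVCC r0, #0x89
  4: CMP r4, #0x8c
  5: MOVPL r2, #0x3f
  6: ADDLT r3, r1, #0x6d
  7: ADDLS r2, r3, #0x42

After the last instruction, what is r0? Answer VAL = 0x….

VAL = 0xd3

[0] flags=0010 → (cmp)
[1] flags=0010 VS?F → skip
[2] flags=0010 CC?F → skip
[3] flags=0010 CC?F → skip
[4] flags=1001 → (cmp)
[5] flags=1001 PL?F → skip
[6] flags=1001 LT?F → skip
[7] flags=1001 LS?T → r2=0xb3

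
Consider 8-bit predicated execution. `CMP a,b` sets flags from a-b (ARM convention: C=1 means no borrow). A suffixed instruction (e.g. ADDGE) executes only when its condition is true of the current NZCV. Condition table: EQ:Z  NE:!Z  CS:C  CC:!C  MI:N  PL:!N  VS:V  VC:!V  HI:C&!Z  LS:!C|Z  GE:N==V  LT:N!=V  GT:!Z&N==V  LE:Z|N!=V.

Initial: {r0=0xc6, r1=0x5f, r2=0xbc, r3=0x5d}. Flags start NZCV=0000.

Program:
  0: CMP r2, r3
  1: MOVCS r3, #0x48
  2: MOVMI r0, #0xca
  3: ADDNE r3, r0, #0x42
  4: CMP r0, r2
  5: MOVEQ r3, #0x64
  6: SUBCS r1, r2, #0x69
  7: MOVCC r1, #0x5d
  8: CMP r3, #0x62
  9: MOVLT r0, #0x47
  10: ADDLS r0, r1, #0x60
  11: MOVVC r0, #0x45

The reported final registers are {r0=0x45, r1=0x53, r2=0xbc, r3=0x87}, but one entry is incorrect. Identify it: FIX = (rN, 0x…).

FIX = (r3, 0x08)

[0] flags=0011 → (cmp)
[1] flags=0011 CS?T → r3=0x48
[2] flags=0011 MI?F → skip
[3] flags=0011 NE?T → r3=0x08
[4] flags=0010 → (cmp)
[5] flags=0010 EQ?F → skip
[6] flags=0010 CS?T → r1=0x53
[7] flags=0010 CC?F → skip
[8] flags=1000 → (cmp)
[9] flags=1000 LT?T → r0=0x47
[10] flags=1000 LS?T → r0=0xb3
[11] flags=1000 VC?T → r0=0x45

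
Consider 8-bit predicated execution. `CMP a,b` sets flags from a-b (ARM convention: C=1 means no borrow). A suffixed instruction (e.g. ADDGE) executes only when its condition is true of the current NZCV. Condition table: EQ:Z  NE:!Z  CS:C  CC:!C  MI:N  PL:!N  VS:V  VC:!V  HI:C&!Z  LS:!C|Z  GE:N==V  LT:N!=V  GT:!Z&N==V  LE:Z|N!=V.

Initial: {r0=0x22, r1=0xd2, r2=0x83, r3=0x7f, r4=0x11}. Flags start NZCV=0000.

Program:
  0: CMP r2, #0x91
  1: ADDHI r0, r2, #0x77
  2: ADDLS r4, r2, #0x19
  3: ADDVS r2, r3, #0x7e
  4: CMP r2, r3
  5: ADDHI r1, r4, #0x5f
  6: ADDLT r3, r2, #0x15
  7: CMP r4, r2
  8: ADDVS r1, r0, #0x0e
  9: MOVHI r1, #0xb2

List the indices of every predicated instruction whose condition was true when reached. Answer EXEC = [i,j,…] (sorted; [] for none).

0: ✓ CMP  NZCV=1000
1: · ADDHI
2: ✓ ADDLS  r4←0x9c
3: · ADDVS
4: ✓ CMP  NZCV=0011
5: ✓ ADDHI  r1←0xfb
6: ✓ ADDLT  r3←0x98
7: ✓ CMP  NZCV=0010
8: · ADDVS
9: ✓ MOVHI  r1←0xb2

EXEC = [2,5,6,9]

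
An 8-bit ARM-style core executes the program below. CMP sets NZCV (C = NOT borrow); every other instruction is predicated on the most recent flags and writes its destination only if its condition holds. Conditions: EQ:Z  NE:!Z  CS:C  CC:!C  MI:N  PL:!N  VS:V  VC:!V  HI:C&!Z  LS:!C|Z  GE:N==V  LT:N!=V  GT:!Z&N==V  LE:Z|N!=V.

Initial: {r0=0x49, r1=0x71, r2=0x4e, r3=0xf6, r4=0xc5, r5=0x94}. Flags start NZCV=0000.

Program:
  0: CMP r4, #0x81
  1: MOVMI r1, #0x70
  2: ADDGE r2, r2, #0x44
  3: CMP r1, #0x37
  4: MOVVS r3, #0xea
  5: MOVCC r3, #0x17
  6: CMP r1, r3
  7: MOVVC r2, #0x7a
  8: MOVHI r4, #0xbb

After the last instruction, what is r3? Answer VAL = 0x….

[0] flags=0010 → (cmp)
[1] flags=0010 MI?F → skip
[2] flags=0010 GE?T → r2=0x92
[3] flags=0010 → (cmp)
[4] flags=0010 VS?F → skip
[5] flags=0010 CC?F → skip
[6] flags=0000 → (cmp)
[7] flags=0000 VC?T → r2=0x7a
[8] flags=0000 HI?F → skip

VAL = 0xf6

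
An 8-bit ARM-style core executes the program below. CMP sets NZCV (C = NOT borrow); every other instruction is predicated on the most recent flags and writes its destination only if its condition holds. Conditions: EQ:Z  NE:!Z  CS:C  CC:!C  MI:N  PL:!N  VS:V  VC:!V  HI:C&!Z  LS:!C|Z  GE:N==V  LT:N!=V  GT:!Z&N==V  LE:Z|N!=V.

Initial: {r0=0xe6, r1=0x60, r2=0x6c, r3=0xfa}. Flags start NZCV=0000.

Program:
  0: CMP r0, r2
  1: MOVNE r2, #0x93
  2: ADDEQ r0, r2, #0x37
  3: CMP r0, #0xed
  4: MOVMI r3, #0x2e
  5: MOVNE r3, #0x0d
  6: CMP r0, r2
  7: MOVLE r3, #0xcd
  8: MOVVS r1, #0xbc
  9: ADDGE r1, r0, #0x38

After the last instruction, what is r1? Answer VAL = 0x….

VAL = 0x1e

0: ✓ CMP  NZCV=0011
1: ✓ MOVNE  r2←0x93
2: · ADDEQ
3: ✓ CMP  NZCV=1000
4: ✓ MOVMI  r3←0x2e
5: ✓ MOVNE  r3←0x0d
6: ✓ CMP  NZCV=0010
7: · MOVLE
8: · MOVVS
9: ✓ ADDGE  r1←0x1e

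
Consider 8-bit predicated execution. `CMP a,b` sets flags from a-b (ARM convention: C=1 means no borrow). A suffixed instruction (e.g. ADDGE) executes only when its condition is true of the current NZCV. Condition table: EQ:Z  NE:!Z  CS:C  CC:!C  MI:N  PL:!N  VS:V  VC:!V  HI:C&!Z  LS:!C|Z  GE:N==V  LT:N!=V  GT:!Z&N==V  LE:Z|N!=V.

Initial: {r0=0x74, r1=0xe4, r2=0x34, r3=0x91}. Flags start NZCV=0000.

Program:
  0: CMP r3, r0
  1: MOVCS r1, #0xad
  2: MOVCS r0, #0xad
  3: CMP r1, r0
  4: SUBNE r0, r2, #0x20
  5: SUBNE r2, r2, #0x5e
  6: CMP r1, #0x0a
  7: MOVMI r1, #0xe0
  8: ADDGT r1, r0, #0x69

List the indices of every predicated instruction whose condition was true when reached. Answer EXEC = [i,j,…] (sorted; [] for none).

EXEC = [1,2,7]

[0] flags=0011 → (cmp)
[1] flags=0011 CS?T → r1=0xad
[2] flags=0011 CS?T → r0=0xad
[3] flags=0110 → (cmp)
[4] flags=0110 NE?F → skip
[5] flags=0110 NE?F → skip
[6] flags=1010 → (cmp)
[7] flags=1010 MI?T → r1=0xe0
[8] flags=1010 GT?F → skip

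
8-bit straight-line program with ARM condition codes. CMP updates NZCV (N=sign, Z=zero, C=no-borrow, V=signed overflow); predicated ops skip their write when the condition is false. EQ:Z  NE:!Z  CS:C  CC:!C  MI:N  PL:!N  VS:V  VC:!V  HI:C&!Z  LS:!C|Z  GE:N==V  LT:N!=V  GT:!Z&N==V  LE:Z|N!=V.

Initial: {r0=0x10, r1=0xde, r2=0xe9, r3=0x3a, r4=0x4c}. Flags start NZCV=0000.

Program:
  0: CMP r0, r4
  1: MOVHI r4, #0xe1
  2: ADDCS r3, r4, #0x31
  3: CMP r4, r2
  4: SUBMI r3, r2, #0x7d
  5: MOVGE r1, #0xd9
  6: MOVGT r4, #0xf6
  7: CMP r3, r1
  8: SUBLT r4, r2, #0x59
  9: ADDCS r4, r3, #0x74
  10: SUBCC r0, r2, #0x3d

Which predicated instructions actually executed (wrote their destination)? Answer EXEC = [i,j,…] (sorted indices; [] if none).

[0] flags=1000 → (cmp)
[1] flags=1000 HI?F → skip
[2] flags=1000 CS?F → skip
[3] flags=0000 → (cmp)
[4] flags=0000 MI?F → skip
[5] flags=0000 GE?T → r1=0xd9
[6] flags=0000 GT?T → r4=0xf6
[7] flags=0000 → (cmp)
[8] flags=0000 LT?F → skip
[9] flags=0000 CS?F → skip
[10] flags=0000 CC?T → r0=0xac

EXEC = [5,6,10]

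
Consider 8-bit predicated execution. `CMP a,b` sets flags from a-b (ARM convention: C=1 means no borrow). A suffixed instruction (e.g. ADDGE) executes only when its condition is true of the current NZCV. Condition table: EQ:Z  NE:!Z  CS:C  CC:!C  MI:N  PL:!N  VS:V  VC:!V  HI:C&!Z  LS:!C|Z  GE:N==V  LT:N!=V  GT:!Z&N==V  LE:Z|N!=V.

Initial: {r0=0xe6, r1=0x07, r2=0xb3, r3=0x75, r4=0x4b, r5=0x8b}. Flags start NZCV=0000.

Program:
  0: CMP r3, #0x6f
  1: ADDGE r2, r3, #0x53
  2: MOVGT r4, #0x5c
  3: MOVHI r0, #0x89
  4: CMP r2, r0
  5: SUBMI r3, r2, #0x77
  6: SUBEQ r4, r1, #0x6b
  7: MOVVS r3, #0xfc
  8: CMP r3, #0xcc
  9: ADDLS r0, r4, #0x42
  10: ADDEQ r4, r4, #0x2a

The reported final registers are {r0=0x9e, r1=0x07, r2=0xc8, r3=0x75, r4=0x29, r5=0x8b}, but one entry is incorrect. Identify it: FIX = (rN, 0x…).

0: ✓ CMP  NZCV=0010
1: ✓ ADDGE  r2←0xc8
2: ✓ MOVGT  r4←0x5c
3: ✓ MOVHI  r0←0x89
4: ✓ CMP  NZCV=0010
5: · SUBMI
6: · SUBEQ
7: · MOVVS
8: ✓ CMP  NZCV=1001
9: ✓ ADDLS  r0←0x9e
10: · ADDEQ

FIX = (r4, 0x5c)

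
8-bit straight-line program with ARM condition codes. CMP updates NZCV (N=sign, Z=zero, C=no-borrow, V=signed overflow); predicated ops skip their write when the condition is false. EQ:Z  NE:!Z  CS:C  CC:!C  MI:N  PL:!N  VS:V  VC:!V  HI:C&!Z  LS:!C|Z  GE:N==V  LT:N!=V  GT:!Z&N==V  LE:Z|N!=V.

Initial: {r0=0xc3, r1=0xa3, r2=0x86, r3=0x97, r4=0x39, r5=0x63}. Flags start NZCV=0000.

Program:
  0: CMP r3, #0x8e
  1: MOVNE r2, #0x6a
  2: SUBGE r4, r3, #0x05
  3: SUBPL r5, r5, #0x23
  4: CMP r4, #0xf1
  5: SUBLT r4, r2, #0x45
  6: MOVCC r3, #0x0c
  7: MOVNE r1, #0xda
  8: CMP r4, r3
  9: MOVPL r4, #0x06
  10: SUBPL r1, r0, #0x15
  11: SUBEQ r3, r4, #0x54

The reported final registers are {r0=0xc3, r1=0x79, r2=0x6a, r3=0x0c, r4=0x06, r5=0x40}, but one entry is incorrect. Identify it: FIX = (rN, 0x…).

[0] flags=0010 → (cmp)
[1] flags=0010 NE?T → r2=0x6a
[2] flags=0010 GE?T → r4=0x92
[3] flags=0010 PL?T → r5=0x40
[4] flags=1000 → (cmp)
[5] flags=1000 LT?T → r4=0x25
[6] flags=1000 CC?T → r3=0x0c
[7] flags=1000 NE?T → r1=0xda
[8] flags=0010 → (cmp)
[9] flags=0010 PL?T → r4=0x06
[10] flags=0010 PL?T → r1=0xae
[11] flags=0010 EQ?F → skip

FIX = (r1, 0xae)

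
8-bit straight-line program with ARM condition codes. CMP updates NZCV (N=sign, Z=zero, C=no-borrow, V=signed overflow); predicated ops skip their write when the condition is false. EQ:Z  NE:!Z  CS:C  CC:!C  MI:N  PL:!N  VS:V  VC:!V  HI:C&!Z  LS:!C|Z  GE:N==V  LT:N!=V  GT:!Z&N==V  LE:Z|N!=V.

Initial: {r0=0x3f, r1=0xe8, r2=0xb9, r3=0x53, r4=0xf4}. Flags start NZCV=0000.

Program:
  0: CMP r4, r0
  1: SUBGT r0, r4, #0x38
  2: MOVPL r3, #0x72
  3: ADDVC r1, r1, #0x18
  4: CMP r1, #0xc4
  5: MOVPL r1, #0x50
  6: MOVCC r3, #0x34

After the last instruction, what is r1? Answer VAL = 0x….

[0] flags=1010 → (cmp)
[1] flags=1010 GT?F → skip
[2] flags=1010 PL?F → skip
[3] flags=1010 VC?T → r1=0x00
[4] flags=0000 → (cmp)
[5] flags=0000 PL?T → r1=0x50
[6] flags=0000 CC?T → r3=0x34

VAL = 0x50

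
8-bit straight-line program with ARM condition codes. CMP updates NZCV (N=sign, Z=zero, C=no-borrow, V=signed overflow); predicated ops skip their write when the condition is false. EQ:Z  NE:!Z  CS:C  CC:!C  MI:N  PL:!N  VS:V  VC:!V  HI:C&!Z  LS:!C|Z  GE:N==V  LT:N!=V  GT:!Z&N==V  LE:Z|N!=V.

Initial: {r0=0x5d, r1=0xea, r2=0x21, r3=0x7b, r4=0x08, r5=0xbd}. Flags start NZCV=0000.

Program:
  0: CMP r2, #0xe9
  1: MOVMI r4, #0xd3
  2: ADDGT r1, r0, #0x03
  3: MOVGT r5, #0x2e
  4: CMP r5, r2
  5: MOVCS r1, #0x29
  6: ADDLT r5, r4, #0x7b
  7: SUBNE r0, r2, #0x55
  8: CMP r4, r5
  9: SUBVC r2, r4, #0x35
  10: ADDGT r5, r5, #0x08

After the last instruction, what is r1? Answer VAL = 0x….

VAL = 0x29

0: ✓ CMP  NZCV=0000
1: · MOVMI
2: ✓ ADDGT  r1←0x60
3: ✓ MOVGT  r5←0x2e
4: ✓ CMP  NZCV=0010
5: ✓ MOVCS  r1←0x29
6: · ADDLT
7: ✓ SUBNE  r0←0xcc
8: ✓ CMP  NZCV=1000
9: ✓ SUBVC  r2←0xd3
10: · ADDGT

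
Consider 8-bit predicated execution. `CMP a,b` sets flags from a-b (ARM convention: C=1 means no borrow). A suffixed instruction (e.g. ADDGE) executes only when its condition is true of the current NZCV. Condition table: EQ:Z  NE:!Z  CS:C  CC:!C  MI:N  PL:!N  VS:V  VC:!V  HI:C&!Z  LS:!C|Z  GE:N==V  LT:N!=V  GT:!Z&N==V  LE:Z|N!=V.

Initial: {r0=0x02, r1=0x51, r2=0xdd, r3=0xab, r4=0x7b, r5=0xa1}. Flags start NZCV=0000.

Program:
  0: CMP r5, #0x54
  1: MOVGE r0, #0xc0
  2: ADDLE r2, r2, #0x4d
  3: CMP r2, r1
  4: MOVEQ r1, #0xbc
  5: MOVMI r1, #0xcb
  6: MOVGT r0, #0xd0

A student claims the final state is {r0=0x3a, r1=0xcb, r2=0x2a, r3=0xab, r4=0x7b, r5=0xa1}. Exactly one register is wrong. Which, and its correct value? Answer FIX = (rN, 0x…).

FIX = (r0, 0x02)

0: ✓ CMP  NZCV=0011
1: · MOVGE
2: ✓ ADDLE  r2←0x2a
3: ✓ CMP  NZCV=1000
4: · MOVEQ
5: ✓ MOVMI  r1←0xcb
6: · MOVGT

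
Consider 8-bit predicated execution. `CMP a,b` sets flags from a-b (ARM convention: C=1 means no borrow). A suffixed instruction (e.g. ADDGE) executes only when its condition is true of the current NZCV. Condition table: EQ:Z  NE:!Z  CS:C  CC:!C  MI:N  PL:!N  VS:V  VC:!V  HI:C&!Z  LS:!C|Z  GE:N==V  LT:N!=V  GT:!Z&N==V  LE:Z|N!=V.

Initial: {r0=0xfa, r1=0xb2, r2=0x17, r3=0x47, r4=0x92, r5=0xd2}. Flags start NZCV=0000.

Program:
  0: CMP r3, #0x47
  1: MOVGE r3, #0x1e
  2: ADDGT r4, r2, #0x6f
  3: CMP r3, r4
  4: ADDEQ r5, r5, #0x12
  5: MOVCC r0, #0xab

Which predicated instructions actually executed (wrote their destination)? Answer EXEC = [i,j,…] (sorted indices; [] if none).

EXEC = [1,5]

[0] flags=0110 → (cmp)
[1] flags=0110 GE?T → r3=0x1e
[2] flags=0110 GT?F → skip
[3] flags=1001 → (cmp)
[4] flags=1001 EQ?F → skip
[5] flags=1001 CC?T → r0=0xab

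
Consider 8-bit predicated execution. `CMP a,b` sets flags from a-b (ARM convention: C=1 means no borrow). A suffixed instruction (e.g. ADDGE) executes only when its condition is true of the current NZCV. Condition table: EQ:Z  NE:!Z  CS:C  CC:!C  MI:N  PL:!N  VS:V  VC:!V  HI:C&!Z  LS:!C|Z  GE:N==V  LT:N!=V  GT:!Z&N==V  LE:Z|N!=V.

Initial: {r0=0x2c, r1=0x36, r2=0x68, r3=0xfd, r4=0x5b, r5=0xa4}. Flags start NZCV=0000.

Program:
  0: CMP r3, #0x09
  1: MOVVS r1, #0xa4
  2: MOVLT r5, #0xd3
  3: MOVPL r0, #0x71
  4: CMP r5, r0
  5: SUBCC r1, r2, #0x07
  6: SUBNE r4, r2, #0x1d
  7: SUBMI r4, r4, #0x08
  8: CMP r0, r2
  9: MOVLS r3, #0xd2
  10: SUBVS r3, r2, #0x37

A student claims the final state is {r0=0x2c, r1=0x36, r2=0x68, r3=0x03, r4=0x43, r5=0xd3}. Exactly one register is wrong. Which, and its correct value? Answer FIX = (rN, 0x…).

[0] flags=1010 → (cmp)
[1] flags=1010 VS?F → skip
[2] flags=1010 LT?T → r5=0xd3
[3] flags=1010 PL?F → skip
[4] flags=1010 → (cmp)
[5] flags=1010 CC?F → skip
[6] flags=1010 NE?T → r4=0x4b
[7] flags=1010 MI?T → r4=0x43
[8] flags=1000 → (cmp)
[9] flags=1000 LS?T → r3=0xd2
[10] flags=1000 VS?F → skip

FIX = (r3, 0xd2)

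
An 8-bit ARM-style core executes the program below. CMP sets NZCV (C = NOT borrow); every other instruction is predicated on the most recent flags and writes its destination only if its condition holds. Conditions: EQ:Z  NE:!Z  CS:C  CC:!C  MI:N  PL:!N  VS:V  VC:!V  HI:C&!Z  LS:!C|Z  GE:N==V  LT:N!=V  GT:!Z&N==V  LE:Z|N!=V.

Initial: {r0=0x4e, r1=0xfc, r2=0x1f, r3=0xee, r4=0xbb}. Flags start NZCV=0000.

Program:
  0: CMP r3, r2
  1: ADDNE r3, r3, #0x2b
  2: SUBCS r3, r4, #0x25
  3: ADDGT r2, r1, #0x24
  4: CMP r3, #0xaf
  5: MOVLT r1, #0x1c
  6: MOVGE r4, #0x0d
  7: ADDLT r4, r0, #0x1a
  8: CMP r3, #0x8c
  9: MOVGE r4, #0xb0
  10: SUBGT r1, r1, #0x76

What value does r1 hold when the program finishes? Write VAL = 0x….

VAL = 0xa6

[0] flags=1010 → (cmp)
[1] flags=1010 NE?T → r3=0x19
[2] flags=1010 CS?T → r3=0x96
[3] flags=1010 GT?F → skip
[4] flags=1000 → (cmp)
[5] flags=1000 LT?T → r1=0x1c
[6] flags=1000 GE?F → skip
[7] flags=1000 LT?T → r4=0x68
[8] flags=0010 → (cmp)
[9] flags=0010 GE?T → r4=0xb0
[10] flags=0010 GT?T → r1=0xa6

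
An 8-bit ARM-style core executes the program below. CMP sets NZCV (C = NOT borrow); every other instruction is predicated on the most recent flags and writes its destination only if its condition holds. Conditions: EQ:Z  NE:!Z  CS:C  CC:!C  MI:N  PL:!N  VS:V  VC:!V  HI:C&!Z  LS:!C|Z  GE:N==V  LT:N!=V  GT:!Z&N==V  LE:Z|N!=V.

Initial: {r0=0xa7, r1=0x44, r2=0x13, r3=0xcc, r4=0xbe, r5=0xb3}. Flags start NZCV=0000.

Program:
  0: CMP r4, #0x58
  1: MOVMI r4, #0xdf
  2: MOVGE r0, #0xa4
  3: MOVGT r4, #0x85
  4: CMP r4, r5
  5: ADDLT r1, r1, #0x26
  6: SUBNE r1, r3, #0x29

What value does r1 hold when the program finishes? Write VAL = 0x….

VAL = 0xa3

[0] flags=0011 → (cmp)
[1] flags=0011 MI?F → skip
[2] flags=0011 GE?F → skip
[3] flags=0011 GT?F → skip
[4] flags=0010 → (cmp)
[5] flags=0010 LT?F → skip
[6] flags=0010 NE?T → r1=0xa3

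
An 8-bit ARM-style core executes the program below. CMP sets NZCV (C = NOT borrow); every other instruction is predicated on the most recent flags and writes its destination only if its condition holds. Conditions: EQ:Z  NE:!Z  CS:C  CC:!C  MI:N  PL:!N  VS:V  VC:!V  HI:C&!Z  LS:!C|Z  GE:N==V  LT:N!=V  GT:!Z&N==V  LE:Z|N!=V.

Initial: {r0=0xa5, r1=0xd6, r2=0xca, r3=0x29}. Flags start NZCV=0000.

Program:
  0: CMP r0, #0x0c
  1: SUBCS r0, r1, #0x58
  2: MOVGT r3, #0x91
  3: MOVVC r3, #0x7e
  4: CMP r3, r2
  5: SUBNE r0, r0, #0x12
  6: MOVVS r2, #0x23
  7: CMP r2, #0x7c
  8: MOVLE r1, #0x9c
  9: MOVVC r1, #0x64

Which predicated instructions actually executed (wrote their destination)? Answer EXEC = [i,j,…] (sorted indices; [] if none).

[0] flags=1010 → (cmp)
[1] flags=1010 CS?T → r0=0x7e
[2] flags=1010 GT?F → skip
[3] flags=1010 VC?T → r3=0x7e
[4] flags=1001 → (cmp)
[5] flags=1001 NE?T → r0=0x6c
[6] flags=1001 VS?T → r2=0x23
[7] flags=1000 → (cmp)
[8] flags=1000 LE?T → r1=0x9c
[9] flags=1000 VC?T → r1=0x64

EXEC = [1,3,5,6,8,9]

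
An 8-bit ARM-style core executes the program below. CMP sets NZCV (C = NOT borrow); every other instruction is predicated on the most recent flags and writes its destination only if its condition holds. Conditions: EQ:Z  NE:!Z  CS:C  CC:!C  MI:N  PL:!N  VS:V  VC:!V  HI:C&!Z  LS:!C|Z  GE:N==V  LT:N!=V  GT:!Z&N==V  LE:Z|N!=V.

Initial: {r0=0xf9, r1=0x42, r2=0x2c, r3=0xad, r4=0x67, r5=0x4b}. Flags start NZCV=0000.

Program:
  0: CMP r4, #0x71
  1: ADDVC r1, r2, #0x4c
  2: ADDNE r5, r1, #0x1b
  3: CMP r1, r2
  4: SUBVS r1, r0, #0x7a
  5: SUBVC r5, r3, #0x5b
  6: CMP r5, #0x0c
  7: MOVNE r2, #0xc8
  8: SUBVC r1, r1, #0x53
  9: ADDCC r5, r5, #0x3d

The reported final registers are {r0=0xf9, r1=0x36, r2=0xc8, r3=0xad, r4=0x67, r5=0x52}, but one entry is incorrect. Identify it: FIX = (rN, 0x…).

FIX = (r1, 0x25)

0: ✓ CMP  NZCV=1000
1: ✓ ADDVC  r1←0x78
2: ✓ ADDNE  r5←0x93
3: ✓ CMP  NZCV=0010
4: · SUBVS
5: ✓ SUBVC  r5←0x52
6: ✓ CMP  NZCV=0010
7: ✓ MOVNE  r2←0xc8
8: ✓ SUBVC  r1←0x25
9: · ADDCC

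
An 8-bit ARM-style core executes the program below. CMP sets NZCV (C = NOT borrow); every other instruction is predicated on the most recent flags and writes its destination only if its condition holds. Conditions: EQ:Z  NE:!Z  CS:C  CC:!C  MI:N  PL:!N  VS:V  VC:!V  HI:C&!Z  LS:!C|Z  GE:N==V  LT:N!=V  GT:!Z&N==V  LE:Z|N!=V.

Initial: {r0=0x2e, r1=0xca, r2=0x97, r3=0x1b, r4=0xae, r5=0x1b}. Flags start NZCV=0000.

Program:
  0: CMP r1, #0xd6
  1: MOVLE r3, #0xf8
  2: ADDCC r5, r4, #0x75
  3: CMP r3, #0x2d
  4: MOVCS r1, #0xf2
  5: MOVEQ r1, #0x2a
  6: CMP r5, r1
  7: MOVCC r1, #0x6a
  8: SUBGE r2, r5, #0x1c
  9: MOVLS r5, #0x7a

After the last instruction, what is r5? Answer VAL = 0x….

VAL = 0x7a

0: ✓ CMP  NZCV=1000
1: ✓ MOVLE  r3←0xf8
2: ✓ ADDCC  r5←0x23
3: ✓ CMP  NZCV=1010
4: ✓ MOVCS  r1←0xf2
5: · MOVEQ
6: ✓ CMP  NZCV=0000
7: ✓ MOVCC  r1←0x6a
8: ✓ SUBGE  r2←0x07
9: ✓ MOVLS  r5←0x7a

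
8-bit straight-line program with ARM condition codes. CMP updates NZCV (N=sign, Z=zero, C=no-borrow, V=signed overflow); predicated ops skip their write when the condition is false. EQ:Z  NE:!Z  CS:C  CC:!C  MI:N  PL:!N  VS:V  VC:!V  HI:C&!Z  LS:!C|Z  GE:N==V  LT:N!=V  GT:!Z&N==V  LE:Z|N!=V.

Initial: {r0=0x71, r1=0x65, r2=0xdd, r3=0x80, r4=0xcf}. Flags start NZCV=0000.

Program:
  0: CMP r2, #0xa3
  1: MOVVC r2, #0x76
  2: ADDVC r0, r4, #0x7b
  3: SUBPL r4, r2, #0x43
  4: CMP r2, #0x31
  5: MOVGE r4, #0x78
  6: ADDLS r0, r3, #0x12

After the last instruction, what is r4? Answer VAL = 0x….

[0] flags=0010 → (cmp)
[1] flags=0010 VC?T → r2=0x76
[2] flags=0010 VC?T → r0=0x4a
[3] flags=0010 PL?T → r4=0x33
[4] flags=0010 → (cmp)
[5] flags=0010 GE?T → r4=0x78
[6] flags=0010 LS?F → skip

VAL = 0x78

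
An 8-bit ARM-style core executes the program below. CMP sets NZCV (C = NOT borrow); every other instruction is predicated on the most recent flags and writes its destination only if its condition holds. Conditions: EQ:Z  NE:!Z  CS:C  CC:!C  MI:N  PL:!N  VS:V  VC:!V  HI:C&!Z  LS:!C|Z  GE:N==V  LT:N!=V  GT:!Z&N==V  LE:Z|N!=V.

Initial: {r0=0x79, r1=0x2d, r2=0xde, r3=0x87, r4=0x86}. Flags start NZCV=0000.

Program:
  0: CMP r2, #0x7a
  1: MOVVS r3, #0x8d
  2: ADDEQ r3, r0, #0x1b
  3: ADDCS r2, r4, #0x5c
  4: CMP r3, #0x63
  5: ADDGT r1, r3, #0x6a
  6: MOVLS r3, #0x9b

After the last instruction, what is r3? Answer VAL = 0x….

0: ✓ CMP  NZCV=0011
1: ✓ MOVVS  r3←0x8d
2: · ADDEQ
3: ✓ ADDCS  r2←0xe2
4: ✓ CMP  NZCV=0011
5: · ADDGT
6: · MOVLS

VAL = 0x8d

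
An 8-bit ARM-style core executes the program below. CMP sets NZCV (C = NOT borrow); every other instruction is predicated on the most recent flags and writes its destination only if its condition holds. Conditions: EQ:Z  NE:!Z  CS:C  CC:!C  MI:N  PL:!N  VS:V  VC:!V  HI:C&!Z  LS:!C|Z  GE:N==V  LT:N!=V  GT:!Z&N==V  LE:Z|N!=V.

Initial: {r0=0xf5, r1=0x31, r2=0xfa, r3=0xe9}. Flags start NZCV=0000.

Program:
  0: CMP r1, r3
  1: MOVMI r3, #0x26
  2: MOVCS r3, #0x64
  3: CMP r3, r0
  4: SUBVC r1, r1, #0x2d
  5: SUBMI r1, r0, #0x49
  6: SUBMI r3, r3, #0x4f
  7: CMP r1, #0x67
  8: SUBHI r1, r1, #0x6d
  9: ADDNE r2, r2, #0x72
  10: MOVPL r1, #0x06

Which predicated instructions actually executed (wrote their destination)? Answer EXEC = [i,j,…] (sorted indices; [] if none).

EXEC = [4,5,6,8,9,10]

[0] flags=0000 → (cmp)
[1] flags=0000 MI?F → skip
[2] flags=0000 CS?F → skip
[3] flags=1000 → (cmp)
[4] flags=1000 VC?T → r1=0x04
[5] flags=1000 MI?T → r1=0xac
[6] flags=1000 MI?T → r3=0x9a
[7] flags=0011 → (cmp)
[8] flags=0011 HI?T → r1=0x3f
[9] flags=0011 NE?T → r2=0x6c
[10] flags=0011 PL?T → r1=0x06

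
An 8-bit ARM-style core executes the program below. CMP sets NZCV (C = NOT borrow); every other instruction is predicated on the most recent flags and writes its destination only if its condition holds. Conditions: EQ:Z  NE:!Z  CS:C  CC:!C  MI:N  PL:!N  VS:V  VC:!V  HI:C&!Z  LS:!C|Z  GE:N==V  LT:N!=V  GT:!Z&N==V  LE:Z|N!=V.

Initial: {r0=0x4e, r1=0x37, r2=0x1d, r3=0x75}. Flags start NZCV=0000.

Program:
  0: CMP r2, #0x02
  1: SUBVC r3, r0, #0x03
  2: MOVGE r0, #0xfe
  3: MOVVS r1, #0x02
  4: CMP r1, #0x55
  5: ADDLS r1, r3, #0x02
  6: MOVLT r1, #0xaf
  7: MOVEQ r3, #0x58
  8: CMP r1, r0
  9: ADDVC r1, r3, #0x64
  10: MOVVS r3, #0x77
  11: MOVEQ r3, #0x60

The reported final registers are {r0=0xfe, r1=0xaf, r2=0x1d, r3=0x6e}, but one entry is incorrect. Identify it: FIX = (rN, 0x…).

FIX = (r3, 0x4b)

0: ✓ CMP  NZCV=0010
1: ✓ SUBVC  r3←0x4b
2: ✓ MOVGE  r0←0xfe
3: · MOVVS
4: ✓ CMP  NZCV=1000
5: ✓ ADDLS  r1←0x4d
6: ✓ MOVLT  r1←0xaf
7: · MOVEQ
8: ✓ CMP  NZCV=1000
9: ✓ ADDVC  r1←0xaf
10: · MOVVS
11: · MOVEQ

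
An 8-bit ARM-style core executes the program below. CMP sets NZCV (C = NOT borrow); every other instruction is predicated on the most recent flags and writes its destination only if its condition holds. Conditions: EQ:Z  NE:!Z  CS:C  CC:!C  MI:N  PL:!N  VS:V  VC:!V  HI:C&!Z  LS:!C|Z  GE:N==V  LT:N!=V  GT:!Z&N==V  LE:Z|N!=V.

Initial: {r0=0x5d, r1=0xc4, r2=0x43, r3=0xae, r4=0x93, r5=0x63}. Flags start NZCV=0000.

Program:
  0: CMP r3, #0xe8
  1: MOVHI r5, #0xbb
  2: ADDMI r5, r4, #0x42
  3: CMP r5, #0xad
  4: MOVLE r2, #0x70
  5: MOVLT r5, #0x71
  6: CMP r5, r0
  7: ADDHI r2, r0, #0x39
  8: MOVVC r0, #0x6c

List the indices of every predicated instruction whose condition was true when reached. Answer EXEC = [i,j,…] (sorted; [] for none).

0: ✓ CMP  NZCV=1000
1: · MOVHI
2: ✓ ADDMI  r5←0xd5
3: ✓ CMP  NZCV=0010
4: · MOVLE
5: · MOVLT
6: ✓ CMP  NZCV=0011
7: ✓ ADDHI  r2←0x96
8: · MOVVC

EXEC = [2,7]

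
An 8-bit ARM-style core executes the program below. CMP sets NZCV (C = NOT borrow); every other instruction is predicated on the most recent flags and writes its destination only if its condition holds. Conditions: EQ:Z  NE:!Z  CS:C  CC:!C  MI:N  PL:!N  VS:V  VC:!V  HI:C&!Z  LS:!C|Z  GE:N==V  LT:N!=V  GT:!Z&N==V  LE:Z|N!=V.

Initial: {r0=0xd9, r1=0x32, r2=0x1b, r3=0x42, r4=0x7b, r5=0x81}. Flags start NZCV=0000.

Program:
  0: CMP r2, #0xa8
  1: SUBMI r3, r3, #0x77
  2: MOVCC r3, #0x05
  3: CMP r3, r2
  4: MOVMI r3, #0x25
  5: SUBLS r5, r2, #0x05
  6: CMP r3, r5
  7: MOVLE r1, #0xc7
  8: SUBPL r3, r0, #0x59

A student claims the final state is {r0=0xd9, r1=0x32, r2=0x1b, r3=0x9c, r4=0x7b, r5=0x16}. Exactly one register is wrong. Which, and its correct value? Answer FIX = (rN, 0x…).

[0] flags=0000 → (cmp)
[1] flags=0000 MI?F → skip
[2] flags=0000 CC?T → r3=0x05
[3] flags=1000 → (cmp)
[4] flags=1000 MI?T → r3=0x25
[5] flags=1000 LS?T → r5=0x16
[6] flags=0010 → (cmp)
[7] flags=0010 LE?F → skip
[8] flags=0010 PL?T → r3=0x80

FIX = (r3, 0x80)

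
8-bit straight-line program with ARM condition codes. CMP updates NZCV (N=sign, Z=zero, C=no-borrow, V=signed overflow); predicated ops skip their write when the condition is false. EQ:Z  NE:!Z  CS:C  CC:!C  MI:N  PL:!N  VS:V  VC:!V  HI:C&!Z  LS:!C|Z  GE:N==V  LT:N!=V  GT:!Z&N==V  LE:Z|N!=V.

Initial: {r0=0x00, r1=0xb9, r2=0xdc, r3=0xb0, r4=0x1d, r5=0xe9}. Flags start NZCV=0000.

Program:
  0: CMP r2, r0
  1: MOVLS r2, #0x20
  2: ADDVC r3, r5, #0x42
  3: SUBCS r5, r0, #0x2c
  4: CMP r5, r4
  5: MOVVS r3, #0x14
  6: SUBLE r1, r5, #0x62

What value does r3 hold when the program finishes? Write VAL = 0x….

0: ✓ CMP  NZCV=1010
1: · MOVLS
2: ✓ ADDVC  r3←0x2b
3: ✓ SUBCS  r5←0xd4
4: ✓ CMP  NZCV=1010
5: · MOVVS
6: ✓ SUBLE  r1←0x72

VAL = 0x2b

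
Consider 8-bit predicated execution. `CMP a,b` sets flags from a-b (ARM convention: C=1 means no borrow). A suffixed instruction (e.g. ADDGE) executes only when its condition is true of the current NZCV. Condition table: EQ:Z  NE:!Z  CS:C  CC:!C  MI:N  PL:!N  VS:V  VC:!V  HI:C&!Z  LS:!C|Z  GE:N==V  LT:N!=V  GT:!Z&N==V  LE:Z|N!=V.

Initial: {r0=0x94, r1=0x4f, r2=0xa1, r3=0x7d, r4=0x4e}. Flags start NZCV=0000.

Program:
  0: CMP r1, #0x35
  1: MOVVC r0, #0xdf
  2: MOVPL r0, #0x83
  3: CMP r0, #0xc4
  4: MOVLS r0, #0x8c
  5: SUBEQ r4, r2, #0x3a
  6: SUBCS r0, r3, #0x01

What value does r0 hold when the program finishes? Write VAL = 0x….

[0] flags=0010 → (cmp)
[1] flags=0010 VC?T → r0=0xdf
[2] flags=0010 PL?T → r0=0x83
[3] flags=1000 → (cmp)
[4] flags=1000 LS?T → r0=0x8c
[5] flags=1000 EQ?F → skip
[6] flags=1000 CS?F → skip

VAL = 0x8c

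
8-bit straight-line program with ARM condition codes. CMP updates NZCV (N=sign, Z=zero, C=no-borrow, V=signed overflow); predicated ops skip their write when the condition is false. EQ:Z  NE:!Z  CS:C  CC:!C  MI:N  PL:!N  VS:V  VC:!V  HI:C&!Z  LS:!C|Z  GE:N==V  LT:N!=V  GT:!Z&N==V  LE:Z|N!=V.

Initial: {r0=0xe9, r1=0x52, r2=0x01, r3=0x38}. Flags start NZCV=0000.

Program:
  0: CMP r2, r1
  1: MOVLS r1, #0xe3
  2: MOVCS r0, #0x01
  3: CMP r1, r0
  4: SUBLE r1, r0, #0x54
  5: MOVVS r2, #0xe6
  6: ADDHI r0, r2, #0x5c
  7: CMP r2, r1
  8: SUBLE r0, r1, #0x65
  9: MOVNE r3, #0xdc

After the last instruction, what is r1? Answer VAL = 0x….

0: ✓ CMP  NZCV=1000
1: ✓ MOVLS  r1←0xe3
2: · MOVCS
3: ✓ CMP  NZCV=1000
4: ✓ SUBLE  r1←0x95
5: · MOVVS
6: · ADDHI
7: ✓ CMP  NZCV=0000
8: · SUBLE
9: ✓ MOVNE  r3←0xdc

VAL = 0x95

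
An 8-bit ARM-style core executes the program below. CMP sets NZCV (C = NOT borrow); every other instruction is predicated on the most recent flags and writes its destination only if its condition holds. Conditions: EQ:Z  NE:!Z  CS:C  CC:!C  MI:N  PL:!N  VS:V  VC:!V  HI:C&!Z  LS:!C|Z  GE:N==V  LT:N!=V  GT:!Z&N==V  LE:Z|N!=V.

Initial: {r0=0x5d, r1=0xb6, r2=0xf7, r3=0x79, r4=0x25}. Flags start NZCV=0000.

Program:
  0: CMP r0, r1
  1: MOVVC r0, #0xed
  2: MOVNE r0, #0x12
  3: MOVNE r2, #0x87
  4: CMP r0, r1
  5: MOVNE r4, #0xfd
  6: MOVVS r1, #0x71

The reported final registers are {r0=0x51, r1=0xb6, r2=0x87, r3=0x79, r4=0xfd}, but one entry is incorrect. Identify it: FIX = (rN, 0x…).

0: ✓ CMP  NZCV=1001
1: · MOVVC
2: ✓ MOVNE  r0←0x12
3: ✓ MOVNE  r2←0x87
4: ✓ CMP  NZCV=0000
5: ✓ MOVNE  r4←0xfd
6: · MOVVS

FIX = (r0, 0x12)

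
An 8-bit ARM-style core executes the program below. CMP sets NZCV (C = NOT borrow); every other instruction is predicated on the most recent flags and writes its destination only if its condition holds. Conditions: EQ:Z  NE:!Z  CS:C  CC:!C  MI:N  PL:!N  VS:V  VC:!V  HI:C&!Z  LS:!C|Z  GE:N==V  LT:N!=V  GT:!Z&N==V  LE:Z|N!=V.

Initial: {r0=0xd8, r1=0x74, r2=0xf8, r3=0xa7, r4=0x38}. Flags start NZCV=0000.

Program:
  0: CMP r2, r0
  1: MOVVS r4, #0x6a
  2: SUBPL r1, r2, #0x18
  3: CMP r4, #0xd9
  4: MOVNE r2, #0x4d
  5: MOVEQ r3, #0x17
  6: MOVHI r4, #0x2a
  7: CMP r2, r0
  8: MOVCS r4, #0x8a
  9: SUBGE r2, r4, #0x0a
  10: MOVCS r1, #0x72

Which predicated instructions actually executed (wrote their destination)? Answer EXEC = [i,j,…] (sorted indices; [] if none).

EXEC = [2,4,9]

0: ✓ CMP  NZCV=0010
1: · MOVVS
2: ✓ SUBPL  r1←0xe0
3: ✓ CMP  NZCV=0000
4: ✓ MOVNE  r2←0x4d
5: · MOVEQ
6: · MOVHI
7: ✓ CMP  NZCV=0000
8: · MOVCS
9: ✓ SUBGE  r2←0x2e
10: · MOVCS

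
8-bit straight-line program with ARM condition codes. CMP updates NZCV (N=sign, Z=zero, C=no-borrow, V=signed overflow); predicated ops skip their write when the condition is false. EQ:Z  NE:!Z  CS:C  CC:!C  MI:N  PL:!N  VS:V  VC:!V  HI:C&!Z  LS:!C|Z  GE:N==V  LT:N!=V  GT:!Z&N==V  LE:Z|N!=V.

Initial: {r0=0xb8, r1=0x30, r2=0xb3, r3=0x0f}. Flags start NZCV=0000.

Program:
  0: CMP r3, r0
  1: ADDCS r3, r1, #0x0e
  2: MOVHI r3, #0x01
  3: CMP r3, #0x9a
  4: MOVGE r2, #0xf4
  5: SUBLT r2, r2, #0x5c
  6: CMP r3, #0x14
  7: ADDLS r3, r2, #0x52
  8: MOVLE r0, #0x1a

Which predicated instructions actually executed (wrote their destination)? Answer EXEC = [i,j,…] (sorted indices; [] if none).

0: ✓ CMP  NZCV=0000
1: · ADDCS
2: · MOVHI
3: ✓ CMP  NZCV=0000
4: ✓ MOVGE  r2←0xf4
5: · SUBLT
6: ✓ CMP  NZCV=1000
7: ✓ ADDLS  r3←0x46
8: ✓ MOVLE  r0←0x1a

EXEC = [4,7,8]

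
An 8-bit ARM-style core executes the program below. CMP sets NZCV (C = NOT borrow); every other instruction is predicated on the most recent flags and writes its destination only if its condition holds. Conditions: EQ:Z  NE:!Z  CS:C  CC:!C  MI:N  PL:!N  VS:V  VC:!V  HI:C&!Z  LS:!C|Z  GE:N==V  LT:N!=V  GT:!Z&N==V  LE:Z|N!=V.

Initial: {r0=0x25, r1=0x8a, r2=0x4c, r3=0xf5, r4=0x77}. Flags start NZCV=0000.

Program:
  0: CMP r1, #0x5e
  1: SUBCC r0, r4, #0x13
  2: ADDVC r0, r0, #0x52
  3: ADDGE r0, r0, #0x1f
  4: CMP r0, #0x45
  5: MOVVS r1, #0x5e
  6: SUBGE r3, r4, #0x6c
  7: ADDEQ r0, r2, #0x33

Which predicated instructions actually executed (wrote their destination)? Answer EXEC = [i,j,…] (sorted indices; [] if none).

EXEC = []

[0] flags=0011 → (cmp)
[1] flags=0011 CC?F → skip
[2] flags=0011 VC?F → skip
[3] flags=0011 GE?F → skip
[4] flags=1000 → (cmp)
[5] flags=1000 VS?F → skip
[6] flags=1000 GE?F → skip
[7] flags=1000 EQ?F → skip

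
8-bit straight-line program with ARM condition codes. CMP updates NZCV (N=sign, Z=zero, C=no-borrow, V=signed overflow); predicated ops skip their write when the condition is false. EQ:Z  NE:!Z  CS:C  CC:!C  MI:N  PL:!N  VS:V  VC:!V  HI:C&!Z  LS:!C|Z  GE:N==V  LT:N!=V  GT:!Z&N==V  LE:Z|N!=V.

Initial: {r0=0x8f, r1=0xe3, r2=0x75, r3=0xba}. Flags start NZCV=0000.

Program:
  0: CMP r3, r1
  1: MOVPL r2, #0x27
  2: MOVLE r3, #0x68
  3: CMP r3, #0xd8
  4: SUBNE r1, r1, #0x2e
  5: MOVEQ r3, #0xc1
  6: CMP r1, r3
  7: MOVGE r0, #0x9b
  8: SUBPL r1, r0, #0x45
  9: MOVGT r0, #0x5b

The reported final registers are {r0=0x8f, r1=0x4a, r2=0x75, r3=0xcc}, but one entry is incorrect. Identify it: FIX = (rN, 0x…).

FIX = (r3, 0x68)

0: ✓ CMP  NZCV=1000
1: · MOVPL
2: ✓ MOVLE  r3←0x68
3: ✓ CMP  NZCV=1001
4: ✓ SUBNE  r1←0xb5
5: · MOVEQ
6: ✓ CMP  NZCV=0011
7: · MOVGE
8: ✓ SUBPL  r1←0x4a
9: · MOVGT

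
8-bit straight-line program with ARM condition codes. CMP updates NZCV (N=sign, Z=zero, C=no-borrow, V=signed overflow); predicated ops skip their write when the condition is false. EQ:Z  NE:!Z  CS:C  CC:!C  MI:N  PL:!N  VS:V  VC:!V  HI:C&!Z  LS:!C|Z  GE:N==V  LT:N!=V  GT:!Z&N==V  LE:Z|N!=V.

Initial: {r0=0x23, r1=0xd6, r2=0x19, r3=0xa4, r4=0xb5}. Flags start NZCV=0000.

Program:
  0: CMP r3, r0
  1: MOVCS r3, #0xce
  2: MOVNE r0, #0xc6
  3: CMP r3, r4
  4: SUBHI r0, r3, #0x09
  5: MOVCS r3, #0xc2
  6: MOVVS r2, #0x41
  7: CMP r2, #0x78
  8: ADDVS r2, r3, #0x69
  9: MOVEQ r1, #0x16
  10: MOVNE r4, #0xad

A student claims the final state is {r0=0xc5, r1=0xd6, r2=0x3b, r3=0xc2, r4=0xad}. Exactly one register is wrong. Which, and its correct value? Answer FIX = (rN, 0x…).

0: ✓ CMP  NZCV=1010
1: ✓ MOVCS  r3←0xce
2: ✓ MOVNE  r0←0xc6
3: ✓ CMP  NZCV=0010
4: ✓ SUBHI  r0←0xc5
5: ✓ MOVCS  r3←0xc2
6: · MOVVS
7: ✓ CMP  NZCV=1000
8: · ADDVS
9: · MOVEQ
10: ✓ MOVNE  r4←0xad

FIX = (r2, 0x19)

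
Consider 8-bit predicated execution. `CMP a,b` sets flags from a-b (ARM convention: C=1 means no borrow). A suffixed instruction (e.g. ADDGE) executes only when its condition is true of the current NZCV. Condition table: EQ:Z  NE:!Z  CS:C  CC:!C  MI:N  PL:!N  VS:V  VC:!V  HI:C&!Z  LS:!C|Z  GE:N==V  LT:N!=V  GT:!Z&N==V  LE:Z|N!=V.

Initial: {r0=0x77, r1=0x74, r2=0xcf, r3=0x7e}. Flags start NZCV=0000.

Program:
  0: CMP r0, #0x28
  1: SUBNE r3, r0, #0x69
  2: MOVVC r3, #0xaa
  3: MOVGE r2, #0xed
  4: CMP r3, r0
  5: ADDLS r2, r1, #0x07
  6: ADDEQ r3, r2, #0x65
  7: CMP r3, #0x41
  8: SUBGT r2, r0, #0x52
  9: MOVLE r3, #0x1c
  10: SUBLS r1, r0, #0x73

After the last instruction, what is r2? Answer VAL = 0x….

0: ✓ CMP  NZCV=0010
1: ✓ SUBNE  r3←0x0e
2: ✓ MOVVC  r3←0xaa
3: ✓ MOVGE  r2←0xed
4: ✓ CMP  NZCV=0011
5: · ADDLS
6: · ADDEQ
7: ✓ CMP  NZCV=0011
8: · SUBGT
9: ✓ MOVLE  r3←0x1c
10: · SUBLS

VAL = 0xed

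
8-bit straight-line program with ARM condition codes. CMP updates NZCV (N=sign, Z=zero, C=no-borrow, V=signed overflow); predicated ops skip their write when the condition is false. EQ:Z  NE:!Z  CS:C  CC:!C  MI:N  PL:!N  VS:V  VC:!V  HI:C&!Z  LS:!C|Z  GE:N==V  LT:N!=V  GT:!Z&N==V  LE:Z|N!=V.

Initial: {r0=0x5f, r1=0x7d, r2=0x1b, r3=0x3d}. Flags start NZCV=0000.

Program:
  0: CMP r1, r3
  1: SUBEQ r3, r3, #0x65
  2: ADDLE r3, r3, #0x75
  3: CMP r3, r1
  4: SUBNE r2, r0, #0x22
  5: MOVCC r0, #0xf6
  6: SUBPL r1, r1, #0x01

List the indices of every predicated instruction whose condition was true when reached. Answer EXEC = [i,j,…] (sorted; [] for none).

EXEC = [4,5]

0: ✓ CMP  NZCV=0010
1: · SUBEQ
2: · ADDLE
3: ✓ CMP  NZCV=1000
4: ✓ SUBNE  r2←0x3d
5: ✓ MOVCC  r0←0xf6
6: · SUBPL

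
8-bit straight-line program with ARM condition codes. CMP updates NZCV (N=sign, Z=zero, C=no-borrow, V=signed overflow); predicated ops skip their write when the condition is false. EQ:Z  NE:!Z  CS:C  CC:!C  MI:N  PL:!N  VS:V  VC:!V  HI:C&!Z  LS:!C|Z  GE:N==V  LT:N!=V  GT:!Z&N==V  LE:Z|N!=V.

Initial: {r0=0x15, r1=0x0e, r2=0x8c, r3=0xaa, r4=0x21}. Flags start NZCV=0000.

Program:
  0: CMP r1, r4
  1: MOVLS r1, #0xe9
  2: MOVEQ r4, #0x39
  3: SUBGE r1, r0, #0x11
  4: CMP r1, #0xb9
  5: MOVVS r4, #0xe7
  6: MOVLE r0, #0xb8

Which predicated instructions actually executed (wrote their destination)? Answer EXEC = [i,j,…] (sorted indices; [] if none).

[0] flags=1000 → (cmp)
[1] flags=1000 LS?T → r1=0xe9
[2] flags=1000 EQ?F → skip
[3] flags=1000 GE?F → skip
[4] flags=0010 → (cmp)
[5] flags=0010 VS?F → skip
[6] flags=0010 LE?F → skip

EXEC = [1]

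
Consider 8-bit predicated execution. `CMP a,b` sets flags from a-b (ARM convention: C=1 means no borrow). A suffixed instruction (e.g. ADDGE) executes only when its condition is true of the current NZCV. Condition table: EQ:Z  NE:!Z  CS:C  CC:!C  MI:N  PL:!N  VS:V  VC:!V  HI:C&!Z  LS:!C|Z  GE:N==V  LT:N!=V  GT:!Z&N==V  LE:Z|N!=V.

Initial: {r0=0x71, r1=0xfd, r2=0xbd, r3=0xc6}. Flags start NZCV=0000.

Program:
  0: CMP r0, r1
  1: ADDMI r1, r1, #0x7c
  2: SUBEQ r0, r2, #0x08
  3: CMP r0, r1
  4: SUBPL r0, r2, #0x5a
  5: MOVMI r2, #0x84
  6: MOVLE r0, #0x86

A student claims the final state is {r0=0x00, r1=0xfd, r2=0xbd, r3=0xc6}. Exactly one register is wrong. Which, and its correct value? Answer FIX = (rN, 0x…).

FIX = (r0, 0x63)

0: ✓ CMP  NZCV=0000
1: · ADDMI
2: · SUBEQ
3: ✓ CMP  NZCV=0000
4: ✓ SUBPL  r0←0x63
5: · MOVMI
6: · MOVLE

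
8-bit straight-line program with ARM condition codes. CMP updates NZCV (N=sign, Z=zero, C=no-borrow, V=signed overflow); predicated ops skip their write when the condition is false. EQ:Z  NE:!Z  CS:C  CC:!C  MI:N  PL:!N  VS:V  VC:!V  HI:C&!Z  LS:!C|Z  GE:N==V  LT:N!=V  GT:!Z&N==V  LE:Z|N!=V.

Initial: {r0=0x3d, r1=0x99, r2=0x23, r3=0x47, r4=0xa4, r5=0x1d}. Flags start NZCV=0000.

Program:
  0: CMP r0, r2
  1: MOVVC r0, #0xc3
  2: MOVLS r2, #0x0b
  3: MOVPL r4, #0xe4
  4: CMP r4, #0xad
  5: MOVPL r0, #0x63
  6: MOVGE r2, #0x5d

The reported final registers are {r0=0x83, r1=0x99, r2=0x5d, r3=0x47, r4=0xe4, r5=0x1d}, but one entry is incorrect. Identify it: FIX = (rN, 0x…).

FIX = (r0, 0x63)

[0] flags=0010 → (cmp)
[1] flags=0010 VC?T → r0=0xc3
[2] flags=0010 LS?F → skip
[3] flags=0010 PL?T → r4=0xe4
[4] flags=0010 → (cmp)
[5] flags=0010 PL?T → r0=0x63
[6] flags=0010 GE?T → r2=0x5d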